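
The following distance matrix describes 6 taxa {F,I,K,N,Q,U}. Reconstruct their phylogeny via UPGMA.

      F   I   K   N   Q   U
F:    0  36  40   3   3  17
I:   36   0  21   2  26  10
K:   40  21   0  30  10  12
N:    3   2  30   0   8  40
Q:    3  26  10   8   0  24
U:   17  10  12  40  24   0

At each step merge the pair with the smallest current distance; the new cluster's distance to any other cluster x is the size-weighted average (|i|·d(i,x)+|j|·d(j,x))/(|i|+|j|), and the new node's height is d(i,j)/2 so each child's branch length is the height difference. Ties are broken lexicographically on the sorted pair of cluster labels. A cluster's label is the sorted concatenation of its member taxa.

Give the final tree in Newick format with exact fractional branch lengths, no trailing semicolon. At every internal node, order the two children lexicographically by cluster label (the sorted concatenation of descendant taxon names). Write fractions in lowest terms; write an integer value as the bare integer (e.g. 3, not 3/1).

(((F:3/2,Q:3/2):61/8,(I:1,N:1):65/8):23/8,(K:6,U:6):6)

iteration 1: select I,N (d=2); attach at lengths (1, 1); label the merged cluster IN
  updated: d(F,IN)=39/2, d(IN,K)=51/2, d(IN,Q)=17, d(IN,U)=25
iteration 2: select F,Q (d=3); attach at lengths (3/2, 3/2); label the merged cluster FQ
  updated: d(FQ,IN)=73/4, d(FQ,K)=25, d(FQ,U)=41/2
iteration 3: select K,U (d=12); attach at lengths (6, 6); label the merged cluster KU
  updated: d(FQ,KU)=91/4, d(IN,KU)=101/4
iteration 4: select FQ,IN (d=73/4); attach at lengths (61/8, 65/8); label the merged cluster FINQ
  updated: d(FINQ,KU)=24
iteration 5: select FINQ,KU (d=24); attach at lengths (23/8, 6); label the merged cluster FIKNQU
final tree: (((F:3/2,Q:3/2):61/8,(I:1,N:1):65/8):23/8,(K:6,U:6):6)
total length: 333/8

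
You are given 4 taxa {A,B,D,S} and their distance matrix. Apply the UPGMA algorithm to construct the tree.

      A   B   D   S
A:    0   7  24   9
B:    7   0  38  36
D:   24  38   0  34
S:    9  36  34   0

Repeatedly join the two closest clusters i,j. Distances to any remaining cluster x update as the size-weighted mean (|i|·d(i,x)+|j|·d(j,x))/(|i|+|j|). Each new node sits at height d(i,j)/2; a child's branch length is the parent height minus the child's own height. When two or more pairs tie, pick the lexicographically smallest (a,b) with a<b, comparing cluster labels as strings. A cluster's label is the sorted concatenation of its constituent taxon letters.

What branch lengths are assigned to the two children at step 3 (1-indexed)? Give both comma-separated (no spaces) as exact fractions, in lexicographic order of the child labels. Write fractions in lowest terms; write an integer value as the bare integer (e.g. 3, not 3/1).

19/4,16

iteration 1: select A,B (d=7); attach at lengths (7/2, 7/2); label the merged cluster AB
  updated: d(AB,D)=31, d(AB,S)=45/2
iteration 2: select AB,S (d=45/2); attach at lengths (31/4, 45/4); label the merged cluster ABS
  updated: d(ABS,D)=32
iteration 3: select ABS,D (d=32); attach at lengths (19/4, 16); label the merged cluster ABDS
final tree: (((A:7/2,B:7/2):31/4,S:45/4):19/4,D:16)
total length: 187/4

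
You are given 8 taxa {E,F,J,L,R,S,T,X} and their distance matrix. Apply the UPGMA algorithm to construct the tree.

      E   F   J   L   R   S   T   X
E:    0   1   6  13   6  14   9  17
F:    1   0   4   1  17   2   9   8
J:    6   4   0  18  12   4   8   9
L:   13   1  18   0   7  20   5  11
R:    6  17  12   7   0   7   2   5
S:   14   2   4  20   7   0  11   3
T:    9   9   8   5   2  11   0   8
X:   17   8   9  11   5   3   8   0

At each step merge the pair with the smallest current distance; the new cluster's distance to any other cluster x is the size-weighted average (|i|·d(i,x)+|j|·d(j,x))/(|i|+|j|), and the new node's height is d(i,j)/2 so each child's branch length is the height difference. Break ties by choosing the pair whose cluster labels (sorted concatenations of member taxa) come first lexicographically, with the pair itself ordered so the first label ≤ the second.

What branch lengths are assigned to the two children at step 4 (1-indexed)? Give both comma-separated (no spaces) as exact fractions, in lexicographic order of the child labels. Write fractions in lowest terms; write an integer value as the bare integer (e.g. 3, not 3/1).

2,5/2

1. join E+F (d=1) ⇒ EF; edges |E|=1/2, |F|=1/2
  updated: d(EF,J)=5, d(EF,L)=7, d(EF,R)=23/2, d(EF,S)=8, d(EF,T)=9, d(EF,X)=25/2
2. join R+T (d=2) ⇒ RT; edges |R|=1, |T|=1
  updated: d(EF,RT)=41/4, d(J,RT)=10, d(L,RT)=6, d(RT,S)=9, d(RT,X)=13/2
3. join S+X (d=3) ⇒ SX; edges |S|=3/2, |X|=3/2
  updated: d(EF,SX)=41/4, d(J,SX)=13/2, d(L,SX)=31/2, d(RT,SX)=31/4
4. join EF+J (d=5) ⇒ EFJ; edges |EF|=2, |J|=5/2
  updated: d(EFJ,L)=32/3, d(EFJ,RT)=61/6, d(EFJ,SX)=9
5. join L+RT (d=6) ⇒ LRT; edges |L|=3, |RT|=2
  updated: d(EFJ,LRT)=31/3, d(LRT,SX)=31/3
6. join EFJ+SX (d=9) ⇒ EFJSX; edges |EFJ|=2, |SX|=3
  updated: d(EFJSX,LRT)=31/3
7. join EFJSX+LRT (d=31/3) ⇒ EFJLRSTX; edges |EFJSX|=2/3, |LRT|=13/6
final tree: ((((E:1/2,F:1/2):2,J:5/2):2,(S:3/2,X:3/2):3):2/3,(L:3,(R:1,T:1):2):13/6)
total length: 70/3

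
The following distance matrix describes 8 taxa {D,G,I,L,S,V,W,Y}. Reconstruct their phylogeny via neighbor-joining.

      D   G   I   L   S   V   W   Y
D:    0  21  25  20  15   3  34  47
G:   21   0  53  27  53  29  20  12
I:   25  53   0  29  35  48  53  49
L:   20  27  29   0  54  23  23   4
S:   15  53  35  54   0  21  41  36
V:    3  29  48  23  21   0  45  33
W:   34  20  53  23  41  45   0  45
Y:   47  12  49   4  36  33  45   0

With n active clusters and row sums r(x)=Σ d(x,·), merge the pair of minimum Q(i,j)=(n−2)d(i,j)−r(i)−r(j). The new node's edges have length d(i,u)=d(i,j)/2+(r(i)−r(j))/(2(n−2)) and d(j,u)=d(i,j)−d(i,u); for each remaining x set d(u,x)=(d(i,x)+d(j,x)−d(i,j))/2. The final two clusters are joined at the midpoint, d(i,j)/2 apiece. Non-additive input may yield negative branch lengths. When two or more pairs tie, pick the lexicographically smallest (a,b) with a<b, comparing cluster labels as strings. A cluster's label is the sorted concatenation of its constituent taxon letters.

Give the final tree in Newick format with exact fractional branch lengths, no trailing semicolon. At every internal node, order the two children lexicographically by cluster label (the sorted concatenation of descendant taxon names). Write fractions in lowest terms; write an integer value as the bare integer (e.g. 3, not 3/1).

iteration 1: select L,Y (d=4, Q=-382); attach at lengths (-11/6, 35/6); label the merged cluster LY
  updated: d(D,LY)=63/2, d(G,LY)=35/2, d(I,LY)=37, d(LY,S)=43, d(LY,V)=26, d(LY,W)=32
iteration 2: select G,W (d=20, Q=-637/2); attach at lengths (137/20, 263/20); label the merged cluster GW
  updated: d(D,GW)=35/2, d(GW,I)=43, d(GW,LY)=59/4, d(GW,S)=37, d(GW,V)=27
iteration 3: select GW,LY (d=59/4, Q=-465/2); attach at lengths (23/4, 9); label the merged cluster GLWY
  updated: d(D,GLWY)=137/8, d(GLWY,I)=261/8, d(GLWY,S)=261/8, d(GLWY,V)=153/8
iteration 4: select GLWY,I (d=261/8, Q=-577/4); attach at lengths (235/24, 137/6); label the merged cluster GILWY
  updated: d(D,GILWY)=19/4, d(GILWY,S)=35/2, d(GILWY,V)=69/4
iteration 5: select D,V (d=3, Q=-58); attach at lengths (-25/8, 49/8); label the merged cluster DV
  updated: d(DV,GILWY)=19/2, d(DV,S)=33/2
iteration 6: select DV,GILWY (d=19/2, Q=-87/2); attach at lengths (17/4, 21/4); label the merged cluster DGILVWY
  updated: d(DGILVWY,S)=49/4
iteration 7: select DGILVWY,S (d=49/4); attach at lengths (49/8, 49/8); label the merged cluster DGILSVWY
final tree: (((D:-25/8,V:49/8):17/4,(((G:137/20,W:263/20):23/4,(L:-11/6,Y:35/6):9):235/24,I:137/6):21/4):49/8,S:49/8)
total length: 769/8

(((D:-25/8,V:49/8):17/4,(((G:137/20,W:263/20):23/4,(L:-11/6,Y:35/6):9):235/24,I:137/6):21/4):49/8,S:49/8)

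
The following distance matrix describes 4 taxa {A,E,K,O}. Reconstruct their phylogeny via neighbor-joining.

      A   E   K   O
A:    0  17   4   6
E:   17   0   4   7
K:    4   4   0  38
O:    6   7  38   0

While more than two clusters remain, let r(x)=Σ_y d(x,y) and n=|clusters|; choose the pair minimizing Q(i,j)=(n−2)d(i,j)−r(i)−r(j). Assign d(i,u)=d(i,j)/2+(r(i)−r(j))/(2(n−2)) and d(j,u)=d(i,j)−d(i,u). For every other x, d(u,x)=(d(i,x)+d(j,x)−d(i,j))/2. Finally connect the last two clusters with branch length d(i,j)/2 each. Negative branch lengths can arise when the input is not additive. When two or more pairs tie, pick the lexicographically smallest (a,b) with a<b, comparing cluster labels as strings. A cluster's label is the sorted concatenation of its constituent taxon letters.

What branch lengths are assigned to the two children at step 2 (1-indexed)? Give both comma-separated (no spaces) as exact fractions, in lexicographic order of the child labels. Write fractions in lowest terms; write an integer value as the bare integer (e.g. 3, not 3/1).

1. join A+O (d=6, Q=-66) ⇒ AO; edges |A|=-3, |O|=9
  updated: d(AO,E)=9, d(AO,K)=18
2. join AO+E (d=9, Q=-31) ⇒ AEO; edges |AO|=23/2, |E|=-5/2
  updated: d(AEO,K)=13/2
3. join AEO+K (d=13/2) ⇒ AEKO; edges |AEO|=13/4, |K|=13/4
final tree: (((A:-3,O:9):23/2,E:-5/2):13/4,K:13/4)
total length: 43/2

23/2,-5/2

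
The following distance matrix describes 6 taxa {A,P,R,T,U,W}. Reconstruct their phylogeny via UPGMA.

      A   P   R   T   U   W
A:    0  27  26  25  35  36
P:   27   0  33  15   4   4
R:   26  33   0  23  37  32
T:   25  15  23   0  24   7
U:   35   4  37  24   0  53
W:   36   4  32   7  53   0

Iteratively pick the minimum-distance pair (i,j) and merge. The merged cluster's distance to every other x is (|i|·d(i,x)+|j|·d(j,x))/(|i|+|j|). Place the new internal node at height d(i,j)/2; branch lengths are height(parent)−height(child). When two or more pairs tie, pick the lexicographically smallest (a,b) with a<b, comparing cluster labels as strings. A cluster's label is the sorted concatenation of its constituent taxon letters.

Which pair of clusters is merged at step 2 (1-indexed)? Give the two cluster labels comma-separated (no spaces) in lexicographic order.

T,W

step 1: merge (P,U) at d=4; branch lengths P→2, U→2; new cluster PU
  updated: d(A,PU)=31, d(PU,R)=35, d(PU,T)=39/2, d(PU,W)=57/2
step 2: merge (T,W) at d=7; branch lengths T→7/2, W→7/2; new cluster TW
  updated: d(A,TW)=61/2, d(PU,TW)=24, d(R,TW)=55/2
step 3: merge (PU,TW) at d=24; branch lengths PU→10, TW→17/2; new cluster PTUW
  updated: d(A,PTUW)=123/4, d(PTUW,R)=125/4
step 4: merge (A,R) at d=26; branch lengths A→13, R→13; new cluster AR
  updated: d(AR,PTUW)=31
step 5: merge (AR,PTUW) at d=31; branch lengths AR→5/2, PTUW→7/2; new cluster APRTUW
final tree: ((A:13,R:13):5/2,((P:2,U:2):10,(T:7/2,W:7/2):17/2):7/2)
total length: 123/2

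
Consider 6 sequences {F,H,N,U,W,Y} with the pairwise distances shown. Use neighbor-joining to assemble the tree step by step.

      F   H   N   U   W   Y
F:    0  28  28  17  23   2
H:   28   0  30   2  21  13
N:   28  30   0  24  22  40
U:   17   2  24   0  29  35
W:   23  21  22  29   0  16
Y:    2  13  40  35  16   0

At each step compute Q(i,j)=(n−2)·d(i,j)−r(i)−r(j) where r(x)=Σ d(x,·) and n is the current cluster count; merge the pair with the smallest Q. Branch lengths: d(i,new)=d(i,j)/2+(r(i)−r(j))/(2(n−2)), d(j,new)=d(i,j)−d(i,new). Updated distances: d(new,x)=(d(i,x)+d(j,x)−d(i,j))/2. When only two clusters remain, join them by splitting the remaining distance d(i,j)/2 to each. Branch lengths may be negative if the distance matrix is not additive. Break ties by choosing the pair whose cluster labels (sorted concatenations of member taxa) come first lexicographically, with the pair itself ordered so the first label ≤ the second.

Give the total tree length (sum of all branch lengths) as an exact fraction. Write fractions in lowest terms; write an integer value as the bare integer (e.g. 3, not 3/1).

1. join F+Y (d=2, Q=-196) ⇒ FY; edges |F|=0, |Y|=2
  updated: d(FY,H)=39/2, d(FY,N)=33, d(FY,U)=25, d(FY,W)=37/2
2. join H+U (d=2, Q=-293/2) ⇒ HU; edges |H|=-1/4, |U|=9/4
  updated: d(FY,HU)=85/4, d(HU,N)=26, d(HU,W)=24
3. join FY+HU (d=85/4, Q=-203/2) ⇒ FHUY; edges |FY|=11, |HU|=41/4
  updated: d(FHUY,N)=151/8, d(FHUY,W)=85/8
4. join FHUY+N (d=151/8, Q=-103/2) ⇒ FHNUY; edges |FHUY|=15/4, |N|=121/8
  updated: d(FHNUY,W)=55/8
5. join FHNUY+W (d=55/8) ⇒ FHNUWY; edges |FHNUY|=55/16, |W|=55/16
final tree: ((((F:0,Y:2):11,(H:-1/4,U:9/4):41/4):15/4,N:121/8):55/16,W:55/16)
total length: 51

51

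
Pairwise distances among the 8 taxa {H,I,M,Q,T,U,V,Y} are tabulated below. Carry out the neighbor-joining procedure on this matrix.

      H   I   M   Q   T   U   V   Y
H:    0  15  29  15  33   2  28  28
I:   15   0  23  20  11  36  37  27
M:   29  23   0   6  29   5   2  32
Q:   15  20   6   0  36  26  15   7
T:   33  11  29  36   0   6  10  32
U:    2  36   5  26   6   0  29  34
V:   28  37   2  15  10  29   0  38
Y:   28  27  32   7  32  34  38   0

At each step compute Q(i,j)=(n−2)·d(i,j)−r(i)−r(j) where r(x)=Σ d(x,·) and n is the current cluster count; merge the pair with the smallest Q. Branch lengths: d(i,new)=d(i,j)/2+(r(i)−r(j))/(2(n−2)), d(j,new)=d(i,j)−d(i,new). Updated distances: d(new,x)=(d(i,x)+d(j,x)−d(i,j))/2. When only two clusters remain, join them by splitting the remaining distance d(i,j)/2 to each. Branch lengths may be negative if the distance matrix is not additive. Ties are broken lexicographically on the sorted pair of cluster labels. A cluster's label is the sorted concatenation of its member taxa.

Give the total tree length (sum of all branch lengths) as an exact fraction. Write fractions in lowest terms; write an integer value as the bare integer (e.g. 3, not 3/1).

step 1: merge (Q,Y) at d=7, Q=-281; branch lengths Q→-31/12, Y→115/12; new cluster QY
  updated: d(H,QY)=18, d(I,QY)=20, d(M,QY)=31/2, d(QY,T)=61/2, d(QY,U)=53/2, d(QY,V)=23
step 2: merge (M,V) at d=2, Q=-445/2; branch lengths M→-31/20, V→71/20; new cluster MV
  updated: d(H,MV)=55/2, d(I,MV)=29, d(MV,QY)=73/4, d(MV,T)=37/2, d(MV,U)=16
step 3: merge (H,U) at d=2, Q=-174; branch lengths H→17/8, U→-1/8; new cluster HU
  updated: d(HU,I)=49/2, d(HU,MV)=83/4, d(HU,QY)=85/4, d(HU,T)=37/2
step 4: merge (I,T) at d=11, Q=-130; branch lengths I→13/2, T→9/2; new cluster IT
  updated: d(HU,IT)=16, d(IT,MV)=73/4, d(IT,QY)=79/4
step 5: merge (HU,IT) at d=16, Q=-80; branch lengths HU→9, IT→7; new cluster HITU
  updated: d(HITU,MV)=23/2, d(HITU,QY)=25/2
step 6: merge (HITU,MV) at d=23/2, Q=-169/4; branch lengths HITU→23/8, MV→69/8; new cluster HIMTUV
  updated: d(HIMTUV,QY)=77/8
step 7: merge (HIMTUV,QY) at d=77/8; branch lengths HIMTUV→77/16, QY→77/16; new cluster HIMQTUVY
final tree: ((((H:17/8,U:-1/8):9,(I:13/2,T:9/2):7):23/8,(M:-31/20,V:71/20):69/8):77/16,(Q:-31/12,Y:115/12):77/16)
total length: 473/8

473/8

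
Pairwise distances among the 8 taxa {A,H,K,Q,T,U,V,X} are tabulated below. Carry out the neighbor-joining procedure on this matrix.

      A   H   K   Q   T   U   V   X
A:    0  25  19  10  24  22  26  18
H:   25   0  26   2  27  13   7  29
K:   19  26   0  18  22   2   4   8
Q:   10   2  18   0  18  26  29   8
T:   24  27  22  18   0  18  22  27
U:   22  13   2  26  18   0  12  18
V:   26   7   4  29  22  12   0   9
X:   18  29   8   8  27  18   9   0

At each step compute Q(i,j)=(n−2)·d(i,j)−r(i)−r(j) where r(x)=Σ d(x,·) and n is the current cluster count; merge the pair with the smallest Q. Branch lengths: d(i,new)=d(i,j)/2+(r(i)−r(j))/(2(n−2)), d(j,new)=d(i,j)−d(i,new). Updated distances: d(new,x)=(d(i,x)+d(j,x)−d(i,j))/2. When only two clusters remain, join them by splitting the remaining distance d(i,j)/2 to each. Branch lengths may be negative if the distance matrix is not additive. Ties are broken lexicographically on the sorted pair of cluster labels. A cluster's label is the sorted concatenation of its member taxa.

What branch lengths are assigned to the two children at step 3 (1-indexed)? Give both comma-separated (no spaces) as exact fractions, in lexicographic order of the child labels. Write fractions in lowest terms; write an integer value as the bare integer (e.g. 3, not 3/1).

315/32,213/32

iteration 1: select H,Q (d=2, Q=-228); attach at lengths (5/2, -1/2); label the merged cluster HQ
  updated: d(A,HQ)=33/2, d(HQ,K)=21, d(HQ,T)=43/2, d(HQ,U)=37/2, d(HQ,V)=17, d(HQ,X)=35/2
iteration 2: select K,U (d=2, Q=-313/2); attach at lengths (-9/20, 49/20); label the merged cluster KU
  updated: d(A,KU)=39/2, d(HQ,KU)=75/4, d(KU,T)=19, d(KU,V)=7, d(KU,X)=12
iteration 3: select A,HQ (d=33/2, Q=-517/4); attach at lengths (315/32, 213/32); label the merged cluster AHQ
  updated: d(AHQ,KU)=87/8, d(AHQ,T)=29/2, d(AHQ,V)=53/4, d(AHQ,X)=19/2
iteration 4: select AHQ,T (d=29/2, Q=-697/8); attach at lengths (73/48, 623/48); label the merged cluster AHQT
  updated: d(AHQT,KU)=123/16, d(AHQT,V)=83/8, d(AHQT,X)=11
iteration 5: select AHQT,KU (d=123/16, Q=-323/8); attach at lengths (71/16, 13/4); label the merged cluster AHKQTU
  updated: d(AHKQTU,V)=155/32, d(AHKQTU,X)=245/32
iteration 6: select AHKQTU,V (d=155/32, Q=-43/2); attach at lengths (7/4, 99/32); label the merged cluster AHKQTUV
  updated: d(AHKQTUV,X)=189/32
iteration 7: select AHKQTUV,X (d=189/32); attach at lengths (189/64, 189/64); label the merged cluster AHKQTUVX
final tree: (((((A:315/32,(H:5/2,Q:-1/2):213/32):73/48,T:623/48):71/16,(K:-9/20,U:49/20):13/4):7/4,V:99/32):189/64,X:189/64)
total length: 855/16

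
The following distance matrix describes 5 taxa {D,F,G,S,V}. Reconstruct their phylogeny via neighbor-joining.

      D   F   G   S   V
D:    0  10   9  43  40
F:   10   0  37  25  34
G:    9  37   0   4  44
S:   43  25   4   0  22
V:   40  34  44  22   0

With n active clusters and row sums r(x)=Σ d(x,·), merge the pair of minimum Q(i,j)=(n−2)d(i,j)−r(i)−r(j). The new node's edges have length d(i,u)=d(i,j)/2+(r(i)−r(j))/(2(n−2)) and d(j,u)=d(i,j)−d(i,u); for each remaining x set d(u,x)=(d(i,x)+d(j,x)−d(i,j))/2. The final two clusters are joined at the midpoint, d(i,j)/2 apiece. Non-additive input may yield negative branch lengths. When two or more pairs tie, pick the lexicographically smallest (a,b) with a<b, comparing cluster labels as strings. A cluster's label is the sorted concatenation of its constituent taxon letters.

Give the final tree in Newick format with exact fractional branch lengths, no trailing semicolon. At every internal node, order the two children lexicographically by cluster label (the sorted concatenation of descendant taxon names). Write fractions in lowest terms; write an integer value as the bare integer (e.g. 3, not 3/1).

step 1: merge (D,F) at d=10, Q=-178; branch lengths D→13/3, F→17/3; new cluster DF
  updated: d(DF,G)=18, d(DF,S)=29, d(DF,V)=32
step 2: merge (DF,V) at d=32, Q=-113; branch lengths DF→45/4, V→83/4; new cluster DFV
  updated: d(DFV,G)=15, d(DFV,S)=19/2
step 3: merge (DFV,G) at d=15, Q=-57/2; branch lengths DFV→41/4, G→19/4; new cluster DFGV
  updated: d(DFGV,S)=-3/4
step 4: merge (DFGV,S) at d=-3/4; branch lengths DFGV→-3/8, S→-3/8; new cluster DFGSV
final tree: ((((D:13/3,F:17/3):45/4,V:83/4):41/4,G:19/4):-3/8,S:-3/8)
total length: 225/4

((((D:13/3,F:17/3):45/4,V:83/4):41/4,G:19/4):-3/8,S:-3/8)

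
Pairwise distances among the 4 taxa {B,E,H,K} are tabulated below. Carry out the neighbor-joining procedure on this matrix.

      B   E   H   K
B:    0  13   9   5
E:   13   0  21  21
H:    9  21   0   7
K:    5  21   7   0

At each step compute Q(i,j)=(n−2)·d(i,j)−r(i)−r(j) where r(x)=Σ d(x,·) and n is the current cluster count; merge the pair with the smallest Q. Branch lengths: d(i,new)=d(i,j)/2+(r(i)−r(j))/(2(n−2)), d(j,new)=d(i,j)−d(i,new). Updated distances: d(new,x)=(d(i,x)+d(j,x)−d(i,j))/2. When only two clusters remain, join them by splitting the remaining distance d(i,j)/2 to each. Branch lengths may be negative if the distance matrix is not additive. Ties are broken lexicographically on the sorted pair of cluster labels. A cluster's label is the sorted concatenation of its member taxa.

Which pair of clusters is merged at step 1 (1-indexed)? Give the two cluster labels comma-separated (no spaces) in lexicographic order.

B,E

step 1: merge (B,E) at d=13, Q=-56; branch lengths B→-1/2, E→27/2; new cluster BE
  updated: d(BE,H)=17/2, d(BE,K)=13/2
step 2: merge (BE,H) at d=17/2, Q=-22; branch lengths BE→4, H→9/2; new cluster BEH
  updated: d(BEH,K)=5/2
step 3: merge (BEH,K) at d=5/2; branch lengths BEH→5/4, K→5/4; new cluster BEHK
final tree: (((B:-1/2,E:27/2):4,H:9/2):5/4,K:5/4)
total length: 24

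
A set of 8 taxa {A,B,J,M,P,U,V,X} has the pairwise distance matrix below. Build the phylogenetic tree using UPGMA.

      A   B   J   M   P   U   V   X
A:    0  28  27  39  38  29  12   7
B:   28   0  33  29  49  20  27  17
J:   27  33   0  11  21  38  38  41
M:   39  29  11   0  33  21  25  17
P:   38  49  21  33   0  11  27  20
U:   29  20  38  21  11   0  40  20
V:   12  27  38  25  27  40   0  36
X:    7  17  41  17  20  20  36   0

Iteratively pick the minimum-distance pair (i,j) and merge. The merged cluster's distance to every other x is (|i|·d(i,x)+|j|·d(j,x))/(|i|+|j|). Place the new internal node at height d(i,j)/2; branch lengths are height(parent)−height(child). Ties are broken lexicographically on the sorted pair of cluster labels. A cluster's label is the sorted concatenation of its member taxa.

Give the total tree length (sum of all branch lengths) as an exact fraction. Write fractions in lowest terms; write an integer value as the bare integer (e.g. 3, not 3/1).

665/8

1. join A+X (d=7) ⇒ AX; edges |A|=7/2, |X|=7/2
  updated: d(AX,B)=45/2, d(AX,J)=34, d(AX,M)=28, d(AX,P)=29, d(AX,U)=49/2, d(AX,V)=24
2. join J+M (d=11) ⇒ JM; edges |J|=11/2, |M|=11/2
  updated: d(AX,JM)=31, d(B,JM)=31, d(JM,P)=27, d(JM,U)=59/2, d(JM,V)=63/2
3. join P+U (d=11) ⇒ PU; edges |P|=11/2, |U|=11/2
  updated: d(AX,PU)=107/4, d(B,PU)=69/2, d(JM,PU)=113/4, d(PU,V)=67/2
4. join AX+B (d=45/2) ⇒ ABX; edges |AX|=31/4, |B|=45/4
  updated: d(ABX,JM)=31, d(ABX,PU)=88/3, d(ABX,V)=25
5. join ABX+V (d=25) ⇒ ABVX; edges |ABX|=5/4, |V|=25/2
  updated: d(ABVX,JM)=249/8, d(ABVX,PU)=243/8
6. join JM+PU (d=113/4) ⇒ JMPU; edges |JM|=69/8, |PU|=69/8
  updated: d(ABVX,JMPU)=123/4
7. join ABVX+JMPU (d=123/4) ⇒ ABJMPUVX; edges |ABVX|=23/8, |JMPU|=5/4
final tree: ((((A:7/2,X:7/2):31/4,B:45/4):5/4,V:25/2):23/8,((J:11/2,M:11/2):69/8,(P:11/2,U:11/2):69/8):5/4)
total length: 665/8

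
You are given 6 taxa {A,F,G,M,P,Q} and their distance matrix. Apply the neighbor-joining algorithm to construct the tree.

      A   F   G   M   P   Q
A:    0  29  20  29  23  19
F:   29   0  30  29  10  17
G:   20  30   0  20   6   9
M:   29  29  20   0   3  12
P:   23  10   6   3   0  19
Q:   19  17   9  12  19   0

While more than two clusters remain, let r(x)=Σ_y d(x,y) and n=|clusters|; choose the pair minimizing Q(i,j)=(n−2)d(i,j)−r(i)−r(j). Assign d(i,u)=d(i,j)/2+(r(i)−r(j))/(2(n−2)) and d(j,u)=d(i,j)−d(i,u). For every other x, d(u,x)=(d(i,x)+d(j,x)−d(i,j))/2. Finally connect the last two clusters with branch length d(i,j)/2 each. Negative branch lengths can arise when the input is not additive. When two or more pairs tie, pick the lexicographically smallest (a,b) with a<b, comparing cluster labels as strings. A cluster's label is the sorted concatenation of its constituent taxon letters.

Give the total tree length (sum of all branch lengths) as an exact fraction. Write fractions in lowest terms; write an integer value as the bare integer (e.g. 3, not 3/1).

389/8

iteration 1: select M,P (d=3, Q=-142); attach at lengths (11/2, -5/2); label the merged cluster MP
  updated: d(A,MP)=49/2, d(F,MP)=18, d(G,MP)=23/2, d(MP,Q)=14
iteration 2: select F,MP (d=18, Q=-108); attach at lengths (40/3, 14/3); label the merged cluster FMP
  updated: d(A,FMP)=71/4, d(FMP,G)=47/4, d(FMP,Q)=13/2
iteration 3: select A,G (d=20, Q=-115/2); attach at lengths (14, 6); label the merged cluster AG
  updated: d(AG,FMP)=19/4, d(AG,Q)=4
iteration 4: select AG,FMP (d=19/4, Q=-61/4); attach at lengths (9/8, 29/8); label the merged cluster AFGMP
  updated: d(AFGMP,Q)=23/8
iteration 5: select AFGMP,Q (d=23/8); attach at lengths (23/16, 23/16); label the merged cluster AFGMPQ
final tree: (((A:14,G:6):9/8,(F:40/3,(M:11/2,P:-5/2):14/3):29/8):23/16,Q:23/16)
total length: 389/8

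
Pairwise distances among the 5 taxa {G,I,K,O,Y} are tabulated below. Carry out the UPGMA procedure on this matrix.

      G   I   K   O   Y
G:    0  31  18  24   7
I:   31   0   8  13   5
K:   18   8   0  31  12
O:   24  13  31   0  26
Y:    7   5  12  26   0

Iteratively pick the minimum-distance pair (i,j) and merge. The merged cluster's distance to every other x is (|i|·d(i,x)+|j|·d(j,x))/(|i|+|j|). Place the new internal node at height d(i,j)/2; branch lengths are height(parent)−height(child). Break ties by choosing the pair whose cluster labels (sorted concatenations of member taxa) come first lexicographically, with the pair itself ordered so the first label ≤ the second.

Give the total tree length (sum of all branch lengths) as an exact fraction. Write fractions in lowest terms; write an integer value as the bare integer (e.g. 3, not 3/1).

1. join I+Y (d=5) ⇒ IY; edges |I|=5/2, |Y|=5/2
  updated: d(G,IY)=19, d(IY,K)=10, d(IY,O)=39/2
2. join IY+K (d=10) ⇒ IKY; edges |IY|=5/2, |K|=5
  updated: d(G,IKY)=56/3, d(IKY,O)=70/3
3. join G+IKY (d=56/3) ⇒ GIKY; edges |G|=28/3, |IKY|=13/3
  updated: d(GIKY,O)=47/2
4. join GIKY+O (d=47/2) ⇒ GIKOY; edges |GIKY|=29/12, |O|=47/4
final tree: ((G:28/3,((I:5/2,Y:5/2):5/2,K:5):13/3):29/12,O:47/4)
total length: 121/3

121/3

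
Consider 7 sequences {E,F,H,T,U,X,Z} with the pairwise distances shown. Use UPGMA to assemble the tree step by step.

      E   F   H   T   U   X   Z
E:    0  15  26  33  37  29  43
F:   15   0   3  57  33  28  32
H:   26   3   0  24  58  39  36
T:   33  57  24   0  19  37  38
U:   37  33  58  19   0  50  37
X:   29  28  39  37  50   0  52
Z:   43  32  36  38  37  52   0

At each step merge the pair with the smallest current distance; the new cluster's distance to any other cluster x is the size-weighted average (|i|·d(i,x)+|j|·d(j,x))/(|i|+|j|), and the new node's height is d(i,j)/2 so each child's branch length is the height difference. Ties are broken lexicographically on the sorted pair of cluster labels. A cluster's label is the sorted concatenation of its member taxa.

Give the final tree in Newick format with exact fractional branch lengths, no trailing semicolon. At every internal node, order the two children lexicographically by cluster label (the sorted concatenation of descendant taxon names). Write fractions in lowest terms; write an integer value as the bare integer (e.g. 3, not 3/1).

(((E:41/4,(F:3/2,H:3/2):35/4):23/4,X:16):9/2,((T:19/2,U:19/2):37/4,Z:75/4):7/4)

step 1: merge (F,H) at d=3; branch lengths F→3/2, H→3/2; new cluster FH
  updated: d(E,FH)=41/2, d(FH,T)=81/2, d(FH,U)=91/2, d(FH,X)=67/2, d(FH,Z)=34
step 2: merge (T,U) at d=19; branch lengths T→19/2, U→19/2; new cluster TU
  updated: d(E,TU)=35, d(FH,TU)=43, d(TU,X)=87/2, d(TU,Z)=75/2
step 3: merge (E,FH) at d=41/2; branch lengths E→41/4, FH→35/4; new cluster EFH
  updated: d(EFH,TU)=121/3, d(EFH,X)=32, d(EFH,Z)=37
step 4: merge (EFH,X) at d=32; branch lengths EFH→23/4, X→16; new cluster EFHX
  updated: d(EFHX,TU)=329/8, d(EFHX,Z)=163/4
step 5: merge (TU,Z) at d=75/2; branch lengths TU→37/4, Z→75/4; new cluster TUZ
  updated: d(EFHX,TUZ)=41
step 6: merge (EFHX,TUZ) at d=41; branch lengths EFHX→9/2, TUZ→7/4; new cluster EFHTUXZ
final tree: (((E:41/4,(F:3/2,H:3/2):35/4):23/4,X:16):9/2,((T:19/2,U:19/2):37/4,Z:75/4):7/4)
total length: 97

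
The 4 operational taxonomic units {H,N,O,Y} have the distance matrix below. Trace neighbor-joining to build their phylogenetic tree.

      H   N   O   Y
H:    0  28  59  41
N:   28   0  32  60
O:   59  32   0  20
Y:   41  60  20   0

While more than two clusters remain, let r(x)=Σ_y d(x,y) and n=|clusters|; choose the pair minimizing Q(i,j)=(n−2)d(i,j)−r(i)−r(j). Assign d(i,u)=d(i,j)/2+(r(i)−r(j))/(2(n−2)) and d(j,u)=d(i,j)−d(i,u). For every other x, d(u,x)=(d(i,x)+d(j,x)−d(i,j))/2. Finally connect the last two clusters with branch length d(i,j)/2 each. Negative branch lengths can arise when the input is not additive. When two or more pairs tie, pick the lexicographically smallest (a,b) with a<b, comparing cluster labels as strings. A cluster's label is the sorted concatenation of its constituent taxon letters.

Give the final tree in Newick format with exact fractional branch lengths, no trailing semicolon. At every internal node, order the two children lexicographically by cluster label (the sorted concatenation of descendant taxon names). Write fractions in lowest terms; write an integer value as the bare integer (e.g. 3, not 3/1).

1. join H+N (d=28, Q=-192) ⇒ HN; edges |H|=16, |N|=12
  updated: d(HN,O)=63/2, d(HN,Y)=73/2
2. join HN+O (d=63/2, Q=-88) ⇒ HNO; edges |HN|=24, |O|=15/2
  updated: d(HNO,Y)=25/2
3. join HNO+Y (d=25/2) ⇒ HNOY; edges |HNO|=25/4, |Y|=25/4
final tree: (((H:16,N:12):24,O:15/2):25/4,Y:25/4)
total length: 72

(((H:16,N:12):24,O:15/2):25/4,Y:25/4)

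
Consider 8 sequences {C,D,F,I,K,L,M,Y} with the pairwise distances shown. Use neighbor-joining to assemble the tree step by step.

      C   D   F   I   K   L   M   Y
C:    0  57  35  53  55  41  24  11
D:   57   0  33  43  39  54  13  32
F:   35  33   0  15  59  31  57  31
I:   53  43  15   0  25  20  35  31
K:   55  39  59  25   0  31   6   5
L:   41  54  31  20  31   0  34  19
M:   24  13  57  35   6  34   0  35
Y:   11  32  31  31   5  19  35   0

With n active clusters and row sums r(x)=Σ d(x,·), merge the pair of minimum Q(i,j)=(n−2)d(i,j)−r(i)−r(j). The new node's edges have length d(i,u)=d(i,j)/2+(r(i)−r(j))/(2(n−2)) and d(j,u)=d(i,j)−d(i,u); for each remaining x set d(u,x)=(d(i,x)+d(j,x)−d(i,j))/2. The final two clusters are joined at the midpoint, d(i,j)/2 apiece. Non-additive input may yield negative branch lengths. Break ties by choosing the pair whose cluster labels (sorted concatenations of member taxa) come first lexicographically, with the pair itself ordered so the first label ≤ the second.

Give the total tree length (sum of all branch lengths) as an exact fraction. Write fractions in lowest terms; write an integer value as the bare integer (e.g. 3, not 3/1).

97

1. join D+M (d=13, Q=-397) ⇒ DM; edges |D|=145/12, |M|=11/12
  updated: d(C,DM)=34, d(DM,F)=77/2, d(DM,I)=65/2, d(DM,K)=16, d(DM,L)=75/2, d(DM,Y)=27
2. join F+I (d=15, Q=-311) ⇒ FI; edges |F|=54/5, |I|=21/5
  updated: d(C,FI)=73/2, d(DM,FI)=28, d(FI,K)=69/2, d(FI,L)=18, d(FI,Y)=47/2
3. join DM+K (d=16, Q=-220) ⇒ DKM; edges |DM|=65/8, |K|=63/8
  updated: d(C,DKM)=73/2, d(DKM,FI)=93/4, d(DKM,L)=105/4, d(DKM,Y)=8
4. join C+Y (d=11, Q=-307/2) ⇒ CY; edges |C|=193/12, |Y|=-61/12
  updated: d(CY,DKM)=67/4, d(CY,FI)=49/2, d(CY,L)=49/2
5. join CY+DKM (d=67/4, Q=-197/2) ⇒ CDKMY; edges |CY|=33/4, |DKM|=17/2
  updated: d(CDKMY,FI)=31/2, d(CDKMY,L)=17
6. join CDKMY+FI (d=31/2, Q=-101/2) ⇒ CDFIKMY; edges |CDKMY|=29/4, |FI|=33/4
  updated: d(CDFIKMY,L)=39/4
7. join CDFIKMY+L (d=39/4) ⇒ CDFIKLMY; edges |CDFIKMY|=39/8, |L|=39/8
final tree: ((((C:193/12,Y:-61/12):33/4,((D:145/12,M:11/12):65/8,K:63/8):17/2):29/4,(F:54/5,I:21/5):33/4):39/8,L:39/8)
total length: 97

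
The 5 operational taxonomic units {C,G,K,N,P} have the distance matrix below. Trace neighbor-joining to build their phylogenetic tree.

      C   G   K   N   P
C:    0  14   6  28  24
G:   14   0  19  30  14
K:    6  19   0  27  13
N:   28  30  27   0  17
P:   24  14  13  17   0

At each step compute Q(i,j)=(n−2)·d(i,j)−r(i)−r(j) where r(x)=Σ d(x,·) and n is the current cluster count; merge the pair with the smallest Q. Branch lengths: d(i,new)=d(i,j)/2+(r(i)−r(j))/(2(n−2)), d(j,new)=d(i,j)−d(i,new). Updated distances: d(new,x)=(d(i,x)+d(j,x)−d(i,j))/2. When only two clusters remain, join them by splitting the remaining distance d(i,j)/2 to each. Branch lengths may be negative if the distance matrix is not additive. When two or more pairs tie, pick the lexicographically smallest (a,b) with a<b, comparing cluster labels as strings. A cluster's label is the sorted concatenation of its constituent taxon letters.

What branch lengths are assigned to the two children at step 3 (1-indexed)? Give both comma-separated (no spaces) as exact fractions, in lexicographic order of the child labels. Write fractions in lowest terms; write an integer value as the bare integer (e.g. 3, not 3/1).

23/4,59/4

step 1: merge (C,K) at d=6, Q=-119; branch lengths C→25/6, K→11/6; new cluster CK
  updated: d(CK,G)=27/2, d(CK,N)=49/2, d(CK,P)=31/2
step 2: merge (CK,G) at d=27/2, Q=-84; branch lengths CK→23/4, G→31/4; new cluster CGK
  updated: d(CGK,N)=41/2, d(CGK,P)=8
step 3: merge (CGK,N) at d=41/2, Q=-91/2; branch lengths CGK→23/4, N→59/4; new cluster CGKN
  updated: d(CGKN,P)=9/4
step 4: merge (CGKN,P) at d=9/4; branch lengths CGKN→9/8, P→9/8; new cluster CGKNP
final tree: ((((C:25/6,K:11/6):23/4,G:31/4):23/4,N:59/4):9/8,P:9/8)
total length: 169/4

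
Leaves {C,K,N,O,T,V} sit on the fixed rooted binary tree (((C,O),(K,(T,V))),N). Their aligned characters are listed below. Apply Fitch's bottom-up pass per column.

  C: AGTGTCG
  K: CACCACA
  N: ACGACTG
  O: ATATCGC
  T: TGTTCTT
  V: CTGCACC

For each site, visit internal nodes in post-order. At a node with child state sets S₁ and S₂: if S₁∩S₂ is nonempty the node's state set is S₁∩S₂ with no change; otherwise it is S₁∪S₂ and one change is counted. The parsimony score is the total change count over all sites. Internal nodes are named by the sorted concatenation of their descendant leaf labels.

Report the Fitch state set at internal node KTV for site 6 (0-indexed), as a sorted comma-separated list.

A,C,T

[col 0] CO: children C:{A}, O:{A} ∩→ {A}; cost 0
[col 0] TV: children T:{T}, V:{C} ∪→ {C,T}; cost 1
[col 0] KTV: children K:{C}, TV:{C,T} ∩→ {C}; cost 0
[col 0] CKOTV: children CO:{A}, KTV:{C} ∪→ {A,C}; cost 1
[col 0] CKNOTV: children CKOTV:{A,C}, N:{A} ∩→ {A}; cost 0
[col 1] CO: children C:{G}, O:{T} ∪→ {G,T}; cost 1
[col 1] TV: children T:{G}, V:{T} ∪→ {G,T}; cost 1
[col 1] KTV: children K:{A}, TV:{G,T} ∪→ {A,G,T}; cost 1
[col 1] CKOTV: children CO:{G,T}, KTV:{A,G,T} ∩→ {G,T}; cost 0
[col 1] CKNOTV: children CKOTV:{G,T}, N:{C} ∪→ {C,G,T}; cost 1
[col 2] CO: children C:{T}, O:{A} ∪→ {A,T}; cost 1
[col 2] TV: children T:{T}, V:{G} ∪→ {G,T}; cost 1
[col 2] KTV: children K:{C}, TV:{G,T} ∪→ {C,G,T}; cost 1
[col 2] CKOTV: children CO:{A,T}, KTV:{C,G,T} ∩→ {T}; cost 0
[col 2] CKNOTV: children CKOTV:{T}, N:{G} ∪→ {G,T}; cost 1
[col 3] CO: children C:{G}, O:{T} ∪→ {G,T}; cost 1
[col 3] TV: children T:{T}, V:{C} ∪→ {C,T}; cost 1
[col 3] KTV: children K:{C}, TV:{C,T} ∩→ {C}; cost 0
[col 3] CKOTV: children CO:{G,T}, KTV:{C} ∪→ {C,G,T}; cost 1
[col 3] CKNOTV: children CKOTV:{C,G,T}, N:{A} ∪→ {A,C,G,T}; cost 1
[col 4] CO: children C:{T}, O:{C} ∪→ {C,T}; cost 1
[col 4] TV: children T:{C}, V:{A} ∪→ {A,C}; cost 1
[col 4] KTV: children K:{A}, TV:{A,C} ∩→ {A}; cost 0
[col 4] CKOTV: children CO:{C,T}, KTV:{A} ∪→ {A,C,T}; cost 1
[col 4] CKNOTV: children CKOTV:{A,C,T}, N:{C} ∩→ {C}; cost 0
[col 5] CO: children C:{C}, O:{G} ∪→ {C,G}; cost 1
[col 5] TV: children T:{T}, V:{C} ∪→ {C,T}; cost 1
[col 5] KTV: children K:{C}, TV:{C,T} ∩→ {C}; cost 0
[col 5] CKOTV: children CO:{C,G}, KTV:{C} ∩→ {C}; cost 0
[col 5] CKNOTV: children CKOTV:{C}, N:{T} ∪→ {C,T}; cost 1
[col 6] CO: children C:{G}, O:{C} ∪→ {C,G}; cost 1
[col 6] TV: children T:{T}, V:{C} ∪→ {C,T}; cost 1
[col 6] KTV: children K:{A}, TV:{C,T} ∪→ {A,C,T}; cost 1
[col 6] CKOTV: children CO:{C,G}, KTV:{A,C,T} ∩→ {C}; cost 0
[col 6] CKNOTV: children CKOTV:{C}, N:{G} ∪→ {C,G}; cost 1
per-site changes: [2, 4, 4, 4, 3, 3, 4]; total = 24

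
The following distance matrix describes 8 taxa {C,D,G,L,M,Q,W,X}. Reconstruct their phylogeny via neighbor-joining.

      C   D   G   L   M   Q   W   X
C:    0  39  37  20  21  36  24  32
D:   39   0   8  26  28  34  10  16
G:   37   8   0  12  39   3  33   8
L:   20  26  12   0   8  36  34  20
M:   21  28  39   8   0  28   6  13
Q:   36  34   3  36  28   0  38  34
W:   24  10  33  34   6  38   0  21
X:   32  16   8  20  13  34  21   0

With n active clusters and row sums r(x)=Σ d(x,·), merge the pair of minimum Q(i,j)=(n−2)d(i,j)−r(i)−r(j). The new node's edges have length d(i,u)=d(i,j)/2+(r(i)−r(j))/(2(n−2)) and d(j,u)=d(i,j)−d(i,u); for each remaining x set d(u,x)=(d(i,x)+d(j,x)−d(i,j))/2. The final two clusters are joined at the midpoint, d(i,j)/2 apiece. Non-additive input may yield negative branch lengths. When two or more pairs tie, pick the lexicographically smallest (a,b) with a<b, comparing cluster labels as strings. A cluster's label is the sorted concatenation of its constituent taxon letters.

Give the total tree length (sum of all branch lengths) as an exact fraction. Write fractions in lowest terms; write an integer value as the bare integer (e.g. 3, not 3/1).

1. join G+Q (d=3, Q=-331) ⇒ GQ; edges |G|=-17/4, |Q|=29/4
  updated: d(C,GQ)=35, d(D,GQ)=39/2, d(GQ,L)=45/2, d(GQ,M)=32, d(GQ,W)=34, d(GQ,X)=39/2
2. join D+W (d=10, Q=-435/2) ⇒ DW; edges |D|=119/20, |W|=81/20
  updated: d(C,DW)=53/2, d(DW,GQ)=87/4, d(DW,L)=25, d(DW,M)=12, d(DW,X)=27/2
3. join GQ+X (d=39/2, Q=-603/4) ⇒ GQX; edges |GQ|=443/32, |X|=181/32
  updated: d(C,GQX)=95/4, d(DW,GQX)=63/8, d(GQX,L)=23/2, d(GQX,M)=51/4
4. join DW+GQX (d=63/8, Q=-829/8) ⇒ DGQWX; edges |DW|=313/48, |GQX|=65/48
  updated: d(C,DGQWX)=339/16, d(DGQWX,L)=229/16, d(DGQWX,M)=135/16
5. join C+L (d=20, Q=-129/2) ⇒ CL; edges |C|=479/32, |L|=161/32
  updated: d(CL,DGQWX)=31/4, d(CL,M)=9/2
6. join CL+DGQWX (d=31/4, Q=-331/16) ⇒ CDGLQWX; edges |CL|=61/32, |DGQWX|=187/32
  updated: d(CDGLQWX,M)=83/32
7. join CDGLQWX+M (d=83/32) ⇒ CDGLMQWX; edges |CDGLQWX|=83/64, |M|=83/64
final tree: (((C:479/32,L:161/32):61/32,((D:119/20,W:81/20):313/48,((G:-17/4,Q:29/4):443/32,X:181/32):65/48):187/32):83/64,M:83/64)
total length: 2263/32

2263/32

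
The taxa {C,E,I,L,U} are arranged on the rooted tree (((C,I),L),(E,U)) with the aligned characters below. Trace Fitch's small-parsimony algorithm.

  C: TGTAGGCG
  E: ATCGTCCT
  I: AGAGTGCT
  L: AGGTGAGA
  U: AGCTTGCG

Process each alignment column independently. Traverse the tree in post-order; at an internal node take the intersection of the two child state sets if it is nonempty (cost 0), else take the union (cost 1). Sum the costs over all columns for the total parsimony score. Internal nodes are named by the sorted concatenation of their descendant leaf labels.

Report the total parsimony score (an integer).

16

site 0, node CI: C={T} ∪ I={A} → {A,T} (+1)
site 0, node CIL: CI={A,T} ∩ L={A} → {A} (+0)
site 0, node EU: E={A} ∩ U={A} → {A} (+0)
site 0, node CEILU: CIL={A} ∩ EU={A} → {A} (+0)
site 1, node CI: C={G} ∩ I={G} → {G} (+0)
site 1, node CIL: CI={G} ∩ L={G} → {G} (+0)
site 1, node EU: E={T} ∪ U={G} → {G,T} (+1)
site 1, node CEILU: CIL={G} ∩ EU={G,T} → {G} (+0)
site 2, node CI: C={T} ∪ I={A} → {A,T} (+1)
site 2, node CIL: CI={A,T} ∪ L={G} → {A,G,T} (+1)
site 2, node EU: E={C} ∩ U={C} → {C} (+0)
site 2, node CEILU: CIL={A,G,T} ∪ EU={C} → {A,C,G,T} (+1)
site 3, node CI: C={A} ∪ I={G} → {A,G} (+1)
site 3, node CIL: CI={A,G} ∪ L={T} → {A,G,T} (+1)
site 3, node EU: E={G} ∪ U={T} → {G,T} (+1)
site 3, node CEILU: CIL={A,G,T} ∩ EU={G,T} → {G,T} (+0)
site 4, node CI: C={G} ∪ I={T} → {G,T} (+1)
site 4, node CIL: CI={G,T} ∩ L={G} → {G} (+0)
site 4, node EU: E={T} ∩ U={T} → {T} (+0)
site 4, node CEILU: CIL={G} ∪ EU={T} → {G,T} (+1)
site 5, node CI: C={G} ∩ I={G} → {G} (+0)
site 5, node CIL: CI={G} ∪ L={A} → {A,G} (+1)
site 5, node EU: E={C} ∪ U={G} → {C,G} (+1)
site 5, node CEILU: CIL={A,G} ∩ EU={C,G} → {G} (+0)
site 6, node CI: C={C} ∩ I={C} → {C} (+0)
site 6, node CIL: CI={C} ∪ L={G} → {C,G} (+1)
site 6, node EU: E={C} ∩ U={C} → {C} (+0)
site 6, node CEILU: CIL={C,G} ∩ EU={C} → {C} (+0)
site 7, node CI: C={G} ∪ I={T} → {G,T} (+1)
site 7, node CIL: CI={G,T} ∪ L={A} → {A,G,T} (+1)
site 7, node EU: E={T} ∪ U={G} → {G,T} (+1)
site 7, node CEILU: CIL={A,G,T} ∩ EU={G,T} → {G,T} (+0)
per-site changes: [1, 1, 3, 3, 2, 2, 1, 3]; total = 16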